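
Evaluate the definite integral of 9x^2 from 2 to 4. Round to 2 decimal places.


Find the antiderivative of 9x^2:
F(x) = 9/3 * x^3
Apply the Fundamental Theorem of Calculus:
F(4) - F(2)
= 9/3 * 4^3 - 9/3 * 2^3
= 9/3 * (64 - 8)
= 9/3 * 56
= 168 = 168.00

168.00


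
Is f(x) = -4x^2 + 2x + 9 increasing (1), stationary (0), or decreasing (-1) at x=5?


Compute f'(x) to determine behavior:
f'(x) = -8x + 2
f'(5) = -8 * 5 + 2
= -40 + 2
= -38
Since f'(5) < 0, the function is decreasing (-1)

-1


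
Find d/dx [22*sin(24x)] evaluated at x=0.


Apply the chain rule to differentiate 22*sin(24x):
d/dx [22*sin(24x)]
= 22 * cos(24x) * d/dx(24x)
= 22 * 24 * cos(24x)
= 528 * cos(24x)
Evaluate at x = 0:
= 528 * cos(0)
= 528 * 1
= 528

528


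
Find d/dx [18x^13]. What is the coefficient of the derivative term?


We apply the power rule: d/dx [ax^n] = a*n * x^(n-1)
d/dx [18x^13]
= 18 * 13 * x^(13-1)
= 234x^12
The coefficient is 234

234


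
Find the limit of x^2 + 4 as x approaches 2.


Since polynomials are continuous, we use direct substitution.
lim(x->2) of x^2 + 4
= 1 * 2^2 + 0 * 2 + 4
= 4 + 0 + 4
= 8

8


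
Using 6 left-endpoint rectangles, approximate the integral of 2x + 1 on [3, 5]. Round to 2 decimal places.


Left Riemann sum uses left endpoints of each subinterval.
Interval: [3, 5], n = 6
dx = (5 - 3) / 6 = 1/3
Left endpoints: [3, 10/3, 11/3, 4, 13/3, 14/3]
f values: [7, 23/3, 25/3, 9, 29/3, 31/3]
Sum = dx * (sum of f values)
= 1/3 * 52
= 52/3 ≈ 17.33

17.33


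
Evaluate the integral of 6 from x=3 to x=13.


The integral of a constant k over [a, b] equals k * (b - a).
integral from 3 to 13 of 6 dx
= 6 * (13 - 3)
= 6 * 10
= 60

60


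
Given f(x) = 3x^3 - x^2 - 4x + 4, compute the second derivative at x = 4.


First derivative:
f'(x) = 9x^2 - 2x - 4
Second derivative:
f''(x) = 18x - 2
Substitute x = 4:
f''(4) = 18 * 4 - 2
= 72 - 2
= 70

70


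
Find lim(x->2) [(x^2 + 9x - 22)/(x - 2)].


Direct substitution gives 0/0, so we factor the numerator.
Factor: (x^2 + 9x - 22) = (x - 2)(x + 11)
Cancel the common factor (x - 2):
(x^2 + 9x - 22)/(x - 2) = (x + 11)
Now substitute x = 2:
= (2) - (-11) = 13

13


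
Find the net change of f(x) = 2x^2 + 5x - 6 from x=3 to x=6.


Net change = f(b) - f(a)
f(x) = 2x^2 + 5x - 6
Compute f(6):
f(6) = 2 * 6^2 + 5 * 6 - 6
= 72 + 30 - 6
= 96
Compute f(3):
f(3) = 2 * 3^2 + 5 * 3 - 6
= 18 + 15 - 6
= 27
Net change = 96 - 27 = 69

69


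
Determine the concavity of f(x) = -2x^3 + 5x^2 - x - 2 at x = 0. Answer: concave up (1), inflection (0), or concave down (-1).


Concavity is determined by the sign of f''(x).
f(x) = -2x^3 + 5x^2 - x - 2
f'(x) = -6x^2 + 10x - 1
f''(x) = -12x + 10
f''(0) = -12 * 0 + 10
= 0 + 10
= 10
Since f''(0) > 0, the function is concave up (1)

1


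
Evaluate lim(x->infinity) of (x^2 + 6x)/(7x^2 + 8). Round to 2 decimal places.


For limits at infinity with equal-degree polynomials,
we compare leading coefficients.
Numerator leading term: x^2
Denominator leading term: 7x^2
Divide both by x^2:
lim = (1 + 6/x) / (7 + 8/x^2)
As x -> infinity, the 1/x and 1/x^2 terms vanish:
= 1/7 ≈ 0.14

0.14


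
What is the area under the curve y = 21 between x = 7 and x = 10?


The area under a constant function y = 21 is a rectangle.
Width = 10 - 7 = 3
Height = 21
Area = width * height
= 3 * 21
= 63

63


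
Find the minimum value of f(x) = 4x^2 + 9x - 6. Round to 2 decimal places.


For a quadratic f(x) = ax^2 + bx + c with a > 0, the minimum is at the vertex.
Vertex x-coordinate: x = -b/(2a)
x = -(9) / (2 * 4)
x = -9/8
Substitute back to find the minimum value:
f(-9/8) = 4 * (-9/8)^2 + 9 * (-9/8) - 6
= 81/16 - 81/8 - 6
= -177/16 ≈ -11.06

-11.06


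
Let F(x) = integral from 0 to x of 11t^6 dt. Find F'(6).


By the Fundamental Theorem of Calculus (Part 1):
If F(x) = integral from 0 to x of f(t) dt, then F'(x) = f(x)
Here f(t) = 11t^6
So F'(x) = 11x^6
Evaluate at x = 6:
F'(6) = 11 * 6^6
= 11 * 46656
= 513216

513216


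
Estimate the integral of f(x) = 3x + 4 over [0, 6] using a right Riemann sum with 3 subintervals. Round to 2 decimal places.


Right Riemann sum uses right endpoints of each subinterval.
Interval: [0, 6], n = 3
dx = (6 - 0) / 3 = 2
Right endpoints: [2, 4, 6]
f values: [10, 16, 22]
Sum = dx * (sum of f values)
= 2 * 48
= 96 = 96.00

96.00


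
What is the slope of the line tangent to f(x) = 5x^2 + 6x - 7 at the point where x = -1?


The slope of the tangent line equals f'(x) at the point.
f(x) = 5x^2 + 6x - 7
f'(x) = 10x + 6
At x = -1:
f'(-1) = 10 * (-1) + 6
= -10 + 6
= -4

-4


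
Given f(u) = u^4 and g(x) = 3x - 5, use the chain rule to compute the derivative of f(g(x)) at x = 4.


Using the chain rule: (f(g(x)))' = f'(g(x)) * g'(x)
First, find g(4):
g(4) = 3 * 4 - 5 = 7
Next, f'(u) = 4u^3
And g'(x) = 3
So f'(g(4)) * g'(4)
= 4 * 7^3 * 3
= 4 * 343 * 3
= 4116

4116


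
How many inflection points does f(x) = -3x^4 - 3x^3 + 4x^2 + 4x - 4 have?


Inflection points occur where f''(x) = 0 and concavity changes.
f(x) = -3x^4 - 3x^3 + 4x^2 + 4x - 4
f'(x) = -12x^3 - 9x^2 + 8x + 4
f''(x) = -36x^2 - 18x + 8
This is a quadratic in x. Use the discriminant to count real roots.
Discriminant = (-18)^2 - 4 * (-36) * 8
= 324 - (-1152)
= 1476
Since discriminant > 0, f''(x) = 0 has 2 distinct real solutions.
A quadratic with two distinct real roots changes sign at each root, so concavity changes at both.
Number of inflection points: 2

2


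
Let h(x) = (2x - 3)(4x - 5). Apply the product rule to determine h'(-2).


Let u(x) = 2x - 3 and v(x) = 4x - 5
u'(x) = 2
v'(x) = 4
Product rule: h'(x) = u'(x)*v(x) + u(x)*v'(x)
= 2 * (4x - 5) + (2x - 3) * 4
At x = -2:
u(-2) = 2 * (-2) - 3 = -7
v(-2) = 4 * (-2) - 5 = -13
h'(-2) = 2 * (-13) + (-7) * 4
= -26 - 28
= -54

-54


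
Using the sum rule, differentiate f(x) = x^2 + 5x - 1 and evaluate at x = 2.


Differentiate term by term using power and sum rules:
f(x) = x^2 + 5x - 1
f'(x) = 2x + 5
Substitute x = 2:
f'(2) = 2 * 2 + 5
= 4 + 5
= 9

9


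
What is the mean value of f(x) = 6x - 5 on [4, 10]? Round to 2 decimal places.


Average value = 1/(b-a) * integral from a to b of f(x) dx
First compute the integral of 6x - 5:
F(x) = 3x^2 - 5x
F(10) = 3 * 100 - 5 * 10 = 250
F(4) = 3 * 16 - 5 * 4 = 28
Integral = 250 - 28 = 222
Average = 222 / (10 - 4) = 222 / 6
= 37 = 37.00

37.00


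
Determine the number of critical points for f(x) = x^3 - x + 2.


Find where f'(x) = 0:
f(x) = x^3 - x + 2
f'(x) = 3x^2 - 1
This is a quadratic in x. Use the discriminant to count real roots.
Discriminant = (0)^2 - 4 * 3 * (-1)
= 0 - (-12)
= 12
Since discriminant > 0, f'(x) = 0 has 2 real solutions.
Number of critical points: 2

2


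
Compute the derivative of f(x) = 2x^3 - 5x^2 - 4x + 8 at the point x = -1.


Differentiate f(x) = 2x^3 - 5x^2 - 4x + 8 term by term:
f'(x) = 6x^2 - 10x - 4
Substitute x = -1:
f'(-1) = 6 * (-1)^2 - 10 * (-1) - 4
= 6 + 10 - 4
= 12

12


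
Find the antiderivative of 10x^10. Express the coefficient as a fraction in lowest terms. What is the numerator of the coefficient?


Apply the power rule for integration:
integral of ax^n dx = a/(n+1) * x^(n+1) + C
integral of 10x^10 dx
= 10/11 * x^11 + C
The coefficient in lowest terms is 10/11, and its numerator is 10

10


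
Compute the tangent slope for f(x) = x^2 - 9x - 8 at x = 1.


The slope of the tangent line equals f'(x) at the point.
f(x) = x^2 - 9x - 8
f'(x) = 2x - 9
At x = 1:
f'(1) = 2 * 1 - 9
= 2 - 9
= -7

-7


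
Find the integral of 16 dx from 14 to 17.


The integral of a constant k over [a, b] equals k * (b - a).
integral from 14 to 17 of 16 dx
= 16 * (17 - 14)
= 16 * 3
= 48

48


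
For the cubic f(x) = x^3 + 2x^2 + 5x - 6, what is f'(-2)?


Differentiate f(x) = x^3 + 2x^2 + 5x - 6 term by term:
f'(x) = 3x^2 + 4x + 5
Substitute x = -2:
f'(-2) = 3 * (-2)^2 + 4 * (-2) + 5
= 12 - 8 + 5
= 9

9


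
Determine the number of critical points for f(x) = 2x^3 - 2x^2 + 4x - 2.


Find where f'(x) = 0:
f(x) = 2x^3 - 2x^2 + 4x - 2
f'(x) = 6x^2 - 4x + 4
This is a quadratic in x. Use the discriminant to count real roots.
Discriminant = (-4)^2 - 4 * 6 * 4
= 16 - 96
= -80
Since discriminant < 0, f'(x) = 0 has no real solutions.
Number of critical points: 0

0


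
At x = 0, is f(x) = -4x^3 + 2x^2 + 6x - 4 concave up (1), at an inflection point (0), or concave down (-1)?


Concavity is determined by the sign of f''(x).
f(x) = -4x^3 + 2x^2 + 6x - 4
f'(x) = -12x^2 + 4x + 6
f''(x) = -24x + 4
f''(0) = -24 * 0 + 4
= 0 + 4
= 4
Since f''(0) > 0, the function is concave up (1)

1


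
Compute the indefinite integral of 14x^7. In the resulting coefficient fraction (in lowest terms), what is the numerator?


Apply the power rule for integration:
integral of ax^n dx = a/(n+1) * x^(n+1) + C
integral of 14x^7 dx
= 14/8 * x^8 + C
= 7/4 * x^8 + C
The coefficient in lowest terms is 7/4, and its numerator is 7

7


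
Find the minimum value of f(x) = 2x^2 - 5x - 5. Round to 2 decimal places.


For a quadratic f(x) = ax^2 + bx + c with a > 0, the minimum is at the vertex.
Vertex x-coordinate: x = -b/(2a)
x = -(-5) / (2 * 2)
x = 5/4
Substitute back to find the minimum value:
f(5/4) = 2 * (5/4)^2 - 5 * (5/4) - 5
= 25/8 - 25/4 - 5
= -65/8 ≈ -8.13

-8.13


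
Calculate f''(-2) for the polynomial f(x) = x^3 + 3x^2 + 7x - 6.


First derivative:
f'(x) = 3x^2 + 6x + 7
Second derivative:
f''(x) = 6x + 6
Substitute x = -2:
f''(-2) = 6 * (-2) + 6
= -12 + 6
= -6

-6


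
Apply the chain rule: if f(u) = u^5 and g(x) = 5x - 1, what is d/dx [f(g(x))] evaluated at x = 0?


Using the chain rule: (f(g(x)))' = f'(g(x)) * g'(x)
First, find g(0):
g(0) = 5 * 0 - 1 = -1
Next, f'(u) = 5u^4
And g'(x) = 5
So f'(g(0)) * g'(0)
= 5 * (-1)^4 * 5
= 5 * 1 * 5
= 25

25


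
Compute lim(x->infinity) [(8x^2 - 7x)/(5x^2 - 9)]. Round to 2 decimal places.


For limits at infinity with equal-degree polynomials,
we compare leading coefficients.
Numerator leading term: 8x^2
Denominator leading term: 5x^2
Divide both by x^2:
lim = (8 - 7/x) / (5 - 9/x^2)
As x -> infinity, the 1/x and 1/x^2 terms vanish:
= 8/5 = 1.60

1.60


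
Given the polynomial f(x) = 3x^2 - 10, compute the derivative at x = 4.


Differentiate term by term using power and sum rules:
f(x) = 3x^2 - 10
f'(x) = 6x
Substitute x = 4:
f'(4) = 6 * 4 + 0
= 24 + 0
= 24

24


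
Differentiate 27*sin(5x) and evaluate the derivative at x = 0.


Apply the chain rule to differentiate 27*sin(5x):
d/dx [27*sin(5x)]
= 27 * cos(5x) * d/dx(5x)
= 27 * 5 * cos(5x)
= 135 * cos(5x)
Evaluate at x = 0:
= 135 * cos(0)
= 135 * 1
= 135

135


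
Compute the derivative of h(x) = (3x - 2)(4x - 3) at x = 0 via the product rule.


Let u(x) = 3x - 2 and v(x) = 4x - 3
u'(x) = 3
v'(x) = 4
Product rule: h'(x) = u'(x)*v(x) + u(x)*v'(x)
= 3 * (4x - 3) + (3x - 2) * 4
At x = 0:
u(0) = 3 * 0 - 2 = -2
v(0) = 4 * 0 - 3 = -3
h'(0) = 3 * (-3) + (-2) * 4
= -9 - 8
= -17

-17


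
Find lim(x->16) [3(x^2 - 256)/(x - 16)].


Direct substitution gives 0/0, so we factor the numerator.
Factor: 3(x^2 - 256) = 3 * (x - 16)(x + 16)
Cancel the common factor (x - 16):
3(x^2 - 256)/(x - 16) = 3 * (x + 16)
Now substitute x = 16:
= 3 * (16 + 16) = 96

96


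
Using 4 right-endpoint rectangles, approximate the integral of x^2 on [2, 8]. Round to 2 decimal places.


Right Riemann sum uses right endpoints of each subinterval.
Interval: [2, 8], n = 4
dx = (8 - 2) / 4 = 3/2
Right endpoints: [7/2, 5, 13/2, 8]
f values: [49/4, 25, 169/4, 64]
Sum = dx * (sum of f values)
= 3/2 * 287/2
= 861/4 = 215.25

215.25


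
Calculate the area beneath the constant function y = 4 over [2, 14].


The area under a constant function y = 4 is a rectangle.
Width = 14 - 2 = 12
Height = 4
Area = width * height
= 12 * 4
= 48

48


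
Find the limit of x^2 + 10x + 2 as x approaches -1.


Since polynomials are continuous, we use direct substitution.
lim(x->-1) of x^2 + 10x + 2
= 1 * (-1)^2 + 10 * (-1) + 2
= 1 - 10 + 2
= -7

-7


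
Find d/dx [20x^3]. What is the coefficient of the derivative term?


We apply the power rule: d/dx [ax^n] = a*n * x^(n-1)
d/dx [20x^3]
= 20 * 3 * x^(3-1)
= 60x^2
The coefficient is 60

60


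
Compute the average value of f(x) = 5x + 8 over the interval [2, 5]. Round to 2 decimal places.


Average value = 1/(b-a) * integral from a to b of f(x) dx
First compute the integral of 5x + 8:
F(x) = (5/2)x^2 + 8x
F(5) = 5/2 * 25 + 8 * 5 = 205/2
F(2) = 5/2 * 4 + 8 * 2 = 26
Integral = 205/2 - 26 = 153/2
Average = (153/2) / (5 - 2) = (153/2) / 3
= 51/2 = 25.50

25.50


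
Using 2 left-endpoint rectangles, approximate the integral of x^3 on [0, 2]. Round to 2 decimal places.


Left Riemann sum uses left endpoints of each subinterval.
Interval: [0, 2], n = 2
dx = (2 - 0) / 2 = 1
Left endpoints: [0, 1]
f values: [0, 1]
Sum = dx * (sum of f values)
= 1 * 1
= 1 = 1.00

1.00


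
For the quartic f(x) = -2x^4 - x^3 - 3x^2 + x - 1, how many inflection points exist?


Inflection points occur where f''(x) = 0 and concavity changes.
f(x) = -2x^4 - x^3 - 3x^2 + x - 1
f'(x) = -8x^3 - 3x^2 - 6x + 1
f''(x) = -24x^2 - 6x - 6
This is a quadratic in x. Use the discriminant to count real roots.
Discriminant = (-6)^2 - 4 * (-24) * (-6)
= 36 - 576
= -540
Since discriminant < 0, f''(x) = 0 has no real solutions.
Number of inflection points: 0

0


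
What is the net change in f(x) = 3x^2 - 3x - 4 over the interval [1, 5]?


Net change = f(b) - f(a)
f(x) = 3x^2 - 3x - 4
Compute f(5):
f(5) = 3 * 5^2 - 3 * 5 - 4
= 75 - 15 - 4
= 56
Compute f(1):
f(1) = 3 * 1^2 - 3 * 1 - 4
= 3 - 3 - 4
= -4
Net change = 56 - (-4) = 60

60


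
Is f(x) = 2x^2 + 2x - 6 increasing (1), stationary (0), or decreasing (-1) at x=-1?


Compute f'(x) to determine behavior:
f'(x) = 4x + 2
f'(-1) = 4 * (-1) + 2
= -4 + 2
= -2
Since f'(-1) < 0, the function is decreasing (-1)

-1


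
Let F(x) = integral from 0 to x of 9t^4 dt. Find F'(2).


By the Fundamental Theorem of Calculus (Part 1):
If F(x) = integral from 0 to x of f(t) dt, then F'(x) = f(x)
Here f(t) = 9t^4
So F'(x) = 9x^4
Evaluate at x = 2:
F'(2) = 9 * 2^4
= 9 * 16
= 144

144


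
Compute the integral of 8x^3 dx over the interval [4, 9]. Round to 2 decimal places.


Find the antiderivative of 8x^3:
F(x) = 8/4 * x^4
Apply the Fundamental Theorem of Calculus:
F(9) - F(4)
= 8/4 * 9^4 - 8/4 * 4^4
= 8/4 * (6561 - 256)
= 8/4 * 6305
= 12610 = 12610.00

12610.00


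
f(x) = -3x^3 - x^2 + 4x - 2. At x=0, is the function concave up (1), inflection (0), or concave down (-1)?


Concavity is determined by the sign of f''(x).
f(x) = -3x^3 - x^2 + 4x - 2
f'(x) = -9x^2 - 2x + 4
f''(x) = -18x - 2
f''(0) = -18 * 0 - 2
= 0 - 2
= -2
Since f''(0) < 0, the function is concave down (-1)

-1


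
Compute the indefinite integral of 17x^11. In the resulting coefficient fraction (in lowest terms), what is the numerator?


Apply the power rule for integration:
integral of ax^n dx = a/(n+1) * x^(n+1) + C
integral of 17x^11 dx
= 17/12 * x^12 + C
The coefficient in lowest terms is 17/12, and its numerator is 17

17


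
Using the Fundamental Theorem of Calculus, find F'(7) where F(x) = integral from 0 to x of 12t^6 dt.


By the Fundamental Theorem of Calculus (Part 1):
If F(x) = integral from 0 to x of f(t) dt, then F'(x) = f(x)
Here f(t) = 12t^6
So F'(x) = 12x^6
Evaluate at x = 7:
F'(7) = 12 * 7^6
= 12 * 117649
= 1411788

1411788


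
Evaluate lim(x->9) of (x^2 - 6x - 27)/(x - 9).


Direct substitution gives 0/0, so we factor the numerator.
Factor: (x^2 - 6x - 27) = (x - 9)(x + 3)
Cancel the common factor (x - 9):
(x^2 - 6x - 27)/(x - 9) = (x + 3)
Now substitute x = 9:
= (9) - (-3) = 12

12


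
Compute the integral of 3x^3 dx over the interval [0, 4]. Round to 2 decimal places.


Find the antiderivative of 3x^3:
F(x) = 3/4 * x^4
Apply the Fundamental Theorem of Calculus:
F(4) - F(0)
= 3/4 * 4^4 - 3/4 * 0^4
= 3/4 * (256 - 0)
= 3/4 * 256
= 192 = 192.00

192.00


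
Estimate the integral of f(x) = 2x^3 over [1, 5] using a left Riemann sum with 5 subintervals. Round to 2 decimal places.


Left Riemann sum uses left endpoints of each subinterval.
Interval: [1, 5], n = 5
dx = (5 - 1) / 5 = 4/5
Left endpoints: [1, 9/5, 13/5, 17/5, 21/5]
f values: [2, 1458/125, 4394/125, 9826/125, 18522/125]
Sum = dx * (sum of f values)
= 4/5 * 1378/5
= 5512/25 = 220.48

220.48


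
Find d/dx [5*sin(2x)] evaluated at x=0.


Apply the chain rule to differentiate 5*sin(2x):
d/dx [5*sin(2x)]
= 5 * cos(2x) * d/dx(2x)
= 5 * 2 * cos(2x)
= 10 * cos(2x)
Evaluate at x = 0:
= 10 * cos(0)
= 10 * 1
= 10

10


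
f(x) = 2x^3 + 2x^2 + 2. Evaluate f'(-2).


Differentiate f(x) = 2x^3 + 2x^2 + 2 term by term:
f'(x) = 6x^2 + 4x
Substitute x = -2:
f'(-2) = 6 * (-2)^2 + 4 * (-2) + 0
= 24 - 8 + 0
= 16

16


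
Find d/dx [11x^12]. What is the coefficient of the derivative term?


We apply the power rule: d/dx [ax^n] = a*n * x^(n-1)
d/dx [11x^12]
= 11 * 12 * x^(12-1)
= 132x^11
The coefficient is 132

132


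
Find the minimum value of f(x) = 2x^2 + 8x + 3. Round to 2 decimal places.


For a quadratic f(x) = ax^2 + bx + c with a > 0, the minimum is at the vertex.
Vertex x-coordinate: x = -b/(2a)
x = -(8) / (2 * 2)
x = -8/4 = -2
Substitute back to find the minimum value:
f(-2) = 2 * (-2)^2 + 8 * (-2) + 3
= 8 - 16 + 3
= -5 = -5.00

-5.00


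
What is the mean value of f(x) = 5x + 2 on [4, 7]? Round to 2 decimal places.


Average value = 1/(b-a) * integral from a to b of f(x) dx
First compute the integral of 5x + 2:
F(x) = (5/2)x^2 + 2x
F(7) = 5/2 * 49 + 2 * 7 = 273/2
F(4) = 5/2 * 16 + 2 * 4 = 48
Integral = 273/2 - 48 = 177/2
Average = (177/2) / (7 - 4) = (177/2) / 3
= 59/2 = 29.50

29.50


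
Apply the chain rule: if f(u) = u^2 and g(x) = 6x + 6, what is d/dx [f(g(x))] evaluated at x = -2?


Using the chain rule: (f(g(x)))' = f'(g(x)) * g'(x)
First, find g(-2):
g(-2) = 6 * (-2) + 6 = -6
Next, f'(u) = 2u
And g'(x) = 6
So f'(g(-2)) * g'(-2)
= 2 * (-6) * 6
= -72

-72


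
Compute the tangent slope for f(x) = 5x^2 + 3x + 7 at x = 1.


The slope of the tangent line equals f'(x) at the point.
f(x) = 5x^2 + 3x + 7
f'(x) = 10x + 3
At x = 1:
f'(1) = 10 * 1 + 3
= 10 + 3
= 13

13


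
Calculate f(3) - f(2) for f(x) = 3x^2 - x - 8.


Net change = f(b) - f(a)
f(x) = 3x^2 - x - 8
Compute f(3):
f(3) = 3 * 3^2 - 1 * 3 - 8
= 27 - 3 - 8
= 16
Compute f(2):
f(2) = 3 * 2^2 - 1 * 2 - 8
= 12 - 2 - 8
= 2
Net change = 16 - 2 = 14

14


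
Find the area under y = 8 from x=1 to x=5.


The area under a constant function y = 8 is a rectangle.
Width = 5 - 1 = 4
Height = 8
Area = width * height
= 4 * 8
= 32

32


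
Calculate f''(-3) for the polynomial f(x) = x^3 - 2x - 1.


First derivative:
f'(x) = 3x^2 - 2
Second derivative:
f''(x) = 6x
Substitute x = -3:
f''(-3) = 6 * (-3) + 0
= -18 + 0
= -18

-18


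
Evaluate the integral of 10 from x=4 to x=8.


The integral of a constant k over [a, b] equals k * (b - a).
integral from 4 to 8 of 10 dx
= 10 * (8 - 4)
= 10 * 4
= 40

40


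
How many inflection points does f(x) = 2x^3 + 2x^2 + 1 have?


Inflection points occur where f''(x) = 0 and concavity changes.
f(x) = 2x^3 + 2x^2 + 1
f'(x) = 6x^2 + 4x
f''(x) = 12x + 4
Set f''(x) = 0:
12x + 4 = 0
x = -4 / 12 = -1/3
Since f''(x) is linear (degree 1), it changes sign at this point.
Therefore there is exactly 1 inflection point.

1


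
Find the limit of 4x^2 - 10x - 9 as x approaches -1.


Since polynomials are continuous, we use direct substitution.
lim(x->-1) of 4x^2 - 10x - 9
= 4 * (-1)^2 - 10 * (-1) - 9
= 4 + 10 - 9
= 5

5


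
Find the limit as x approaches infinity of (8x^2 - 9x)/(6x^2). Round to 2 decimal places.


For limits at infinity with equal-degree polynomials,
we compare leading coefficients.
Numerator leading term: 8x^2
Denominator leading term: 6x^2
Divide both by x^2:
lim = (8 - 9/x) / (6)
As x -> infinity, the 1/x and 1/x^2 terms vanish:
= 8/6 = 4/3 ≈ 1.33

1.33


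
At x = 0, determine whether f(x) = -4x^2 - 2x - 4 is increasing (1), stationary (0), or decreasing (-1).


Compute f'(x) to determine behavior:
f'(x) = -8x - 2
f'(0) = -8 * 0 - 2
= 0 - 2
= -2
Since f'(0) < 0, the function is decreasing (-1)

-1


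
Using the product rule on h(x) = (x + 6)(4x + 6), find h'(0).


Let u(x) = x + 6 and v(x) = 4x + 6
u'(x) = 1
v'(x) = 4
Product rule: h'(x) = u'(x)*v(x) + u(x)*v'(x)
= 1 * (4x + 6) + (x + 6) * 4
At x = 0:
u(0) = 1 * 0 + 6 = 6
v(0) = 4 * 0 + 6 = 6
h'(0) = 1 * 6 + 6 * 4
= 6 + 24
= 30

30


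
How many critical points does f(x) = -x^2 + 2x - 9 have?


Find where f'(x) = 0:
f'(x) = -2x + 2
Set f'(x) = 0:
-2x + 2 = 0
x = -2 / (-2) = 1
This is a linear equation in x, so there is exactly one solution.
Number of critical points: 1

1


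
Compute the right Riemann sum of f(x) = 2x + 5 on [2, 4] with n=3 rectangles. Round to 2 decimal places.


Right Riemann sum uses right endpoints of each subinterval.
Interval: [2, 4], n = 3
dx = (4 - 2) / 3 = 2/3
Right endpoints: [8/3, 10/3, 4]
f values: [31/3, 35/3, 13]
Sum = dx * (sum of f values)
= 2/3 * 35
= 70/3 ≈ 23.33

23.33


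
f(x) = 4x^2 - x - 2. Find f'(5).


Differentiate term by term using power and sum rules:
f(x) = 4x^2 - x - 2
f'(x) = 8x - 1
Substitute x = 5:
f'(5) = 8 * 5 - 1
= 40 - 1
= 39

39


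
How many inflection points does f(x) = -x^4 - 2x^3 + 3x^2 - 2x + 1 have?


Inflection points occur where f''(x) = 0 and concavity changes.
f(x) = -x^4 - 2x^3 + 3x^2 - 2x + 1
f'(x) = -4x^3 - 6x^2 + 6x - 2
f''(x) = -12x^2 - 12x + 6
This is a quadratic in x. Use the discriminant to count real roots.
Discriminant = (-12)^2 - 4 * (-12) * 6
= 144 - (-288)
= 432
Since discriminant > 0, f''(x) = 0 has 2 distinct real solutions.
A quadratic with two distinct real roots changes sign at each root, so concavity changes at both.
Number of inflection points: 2

2


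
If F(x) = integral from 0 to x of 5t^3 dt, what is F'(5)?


By the Fundamental Theorem of Calculus (Part 1):
If F(x) = integral from 0 to x of f(t) dt, then F'(x) = f(x)
Here f(t) = 5t^3
So F'(x) = 5x^3
Evaluate at x = 5:
F'(5) = 5 * 5^3
= 5 * 125
= 625

625


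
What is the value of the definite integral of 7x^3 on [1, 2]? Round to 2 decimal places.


Find the antiderivative of 7x^3:
F(x) = 7/4 * x^4
Apply the Fundamental Theorem of Calculus:
F(2) - F(1)
= 7/4 * 2^4 - 7/4 * 1^4
= 7/4 * (16 - 1)
= 7/4 * 15
= 105/4 = 26.25

26.25


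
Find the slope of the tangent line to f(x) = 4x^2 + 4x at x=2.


The slope of the tangent line equals f'(x) at the point.
f(x) = 4x^2 + 4x
f'(x) = 8x + 4
At x = 2:
f'(2) = 8 * 2 + 4
= 16 + 4
= 20

20


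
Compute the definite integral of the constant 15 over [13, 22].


The integral of a constant k over [a, b] equals k * (b - a).
integral from 13 to 22 of 15 dx
= 15 * (22 - 13)
= 15 * 9
= 135

135


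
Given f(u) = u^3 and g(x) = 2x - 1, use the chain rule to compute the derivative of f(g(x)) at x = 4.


Using the chain rule: (f(g(x)))' = f'(g(x)) * g'(x)
First, find g(4):
g(4) = 2 * 4 - 1 = 7
Next, f'(u) = 3u^2
And g'(x) = 2
So f'(g(4)) * g'(4)
= 3 * 7^2 * 2
= 3 * 49 * 2
= 294

294


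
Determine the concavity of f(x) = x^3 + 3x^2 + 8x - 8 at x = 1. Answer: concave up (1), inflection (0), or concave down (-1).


Concavity is determined by the sign of f''(x).
f(x) = x^3 + 3x^2 + 8x - 8
f'(x) = 3x^2 + 6x + 8
f''(x) = 6x + 6
f''(1) = 6 * 1 + 6
= 6 + 6
= 12
Since f''(1) > 0, the function is concave up (1)

1


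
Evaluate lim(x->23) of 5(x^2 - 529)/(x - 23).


Direct substitution gives 0/0, so we factor the numerator.
Factor: 5(x^2 - 529) = 5 * (x - 23)(x + 23)
Cancel the common factor (x - 23):
5(x^2 - 529)/(x - 23) = 5 * (x + 23)
Now substitute x = 23:
= 5 * (23 + 23) = 230

230


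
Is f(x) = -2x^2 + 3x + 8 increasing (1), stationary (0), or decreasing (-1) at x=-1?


Compute f'(x) to determine behavior:
f'(x) = -4x + 3
f'(-1) = -4 * (-1) + 3
= 4 + 3
= 7
Since f'(-1) > 0, the function is increasing (1)

1


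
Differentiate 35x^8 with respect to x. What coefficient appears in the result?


We apply the power rule: d/dx [ax^n] = a*n * x^(n-1)
d/dx [35x^8]
= 35 * 8 * x^(8-1)
= 280x^7
The coefficient is 280

280


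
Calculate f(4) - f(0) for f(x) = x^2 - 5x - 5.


Net change = f(b) - f(a)
f(x) = x^2 - 5x - 5
Compute f(4):
f(4) = 1 * 4^2 - 5 * 4 - 5
= 16 - 20 - 5
= -9
Compute f(0):
f(0) = 1 * 0^2 - 5 * 0 - 5
= 0 + 0 - 5
= -5
Net change = -9 - (-5) = -4

-4


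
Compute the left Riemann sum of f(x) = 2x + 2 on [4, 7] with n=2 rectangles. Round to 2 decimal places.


Left Riemann sum uses left endpoints of each subinterval.
Interval: [4, 7], n = 2
dx = (7 - 4) / 2 = 3/2
Left endpoints: [4, 11/2]
f values: [10, 13]
Sum = dx * (sum of f values)
= 3/2 * 23
= 69/2 = 34.50

34.50


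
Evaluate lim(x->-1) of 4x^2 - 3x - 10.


Since polynomials are continuous, we use direct substitution.
lim(x->-1) of 4x^2 - 3x - 10
= 4 * (-1)^2 - 3 * (-1) - 10
= 4 + 3 - 10
= -3

-3


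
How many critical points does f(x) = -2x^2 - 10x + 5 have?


Find where f'(x) = 0:
f'(x) = -4x - 10
Set f'(x) = 0:
-4x - 10 = 0
x = 10 / (-4) = -5/2
This is a linear equation in x, so there is exactly one solution.
Number of critical points: 1

1


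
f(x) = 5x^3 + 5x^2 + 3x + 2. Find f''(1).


First derivative:
f'(x) = 15x^2 + 10x + 3
Second derivative:
f''(x) = 30x + 10
Substitute x = 1:
f''(1) = 30 * 1 + 10
= 30 + 10
= 40

40


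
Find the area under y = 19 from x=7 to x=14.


The area under a constant function y = 19 is a rectangle.
Width = 14 - 7 = 7
Height = 19
Area = width * height
= 7 * 19
= 133

133


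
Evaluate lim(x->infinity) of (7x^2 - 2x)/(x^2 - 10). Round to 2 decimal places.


For limits at infinity with equal-degree polynomials,
we compare leading coefficients.
Numerator leading term: 7x^2
Denominator leading term: x^2
Divide both by x^2:
lim = (7 - 2/x) / (1 - 10/x^2)
As x -> infinity, the 1/x and 1/x^2 terms vanish:
= 7/1 = 7 = 7.00

7.00


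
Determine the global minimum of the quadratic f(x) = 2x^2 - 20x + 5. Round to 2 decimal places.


For a quadratic f(x) = ax^2 + bx + c with a > 0, the minimum is at the vertex.
Vertex x-coordinate: x = -b/(2a)
x = -(-20) / (2 * 2)
x = 20/4 = 5
Substitute back to find the minimum value:
f(5) = 2 * 5^2 - 20 * 5 + 5
= 50 - 100 + 5
= -45 = -45.00

-45.00


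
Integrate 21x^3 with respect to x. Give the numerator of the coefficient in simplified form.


Apply the power rule for integration:
integral of ax^n dx = a/(n+1) * x^(n+1) + C
integral of 21x^3 dx
= 21/4 * x^4 + C
The coefficient in lowest terms is 21/4, and its numerator is 21

21


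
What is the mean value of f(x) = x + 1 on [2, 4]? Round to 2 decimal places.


Average value = 1/(b-a) * integral from a to b of f(x) dx
First compute the integral of x + 1:
F(x) = (1/2)x^2 + x
F(4) = 1/2 * 16 + 1 * 4 = 12
F(2) = 1/2 * 4 + 1 * 2 = 4
Integral = 12 - 4 = 8
Average = 8 / (4 - 2) = 8 / 2
= 4 = 4.00

4.00


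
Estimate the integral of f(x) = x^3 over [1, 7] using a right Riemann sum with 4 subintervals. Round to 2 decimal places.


Right Riemann sum uses right endpoints of each subinterval.
Interval: [1, 7], n = 4
dx = (7 - 1) / 4 = 3/2
Right endpoints: [5/2, 4, 11/2, 7]
f values: [125/8, 64, 1331/8, 343]
Sum = dx * (sum of f values)
= 3/2 * 589
= 1767/2 = 883.50

883.50


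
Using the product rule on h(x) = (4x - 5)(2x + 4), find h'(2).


Let u(x) = 4x - 5 and v(x) = 2x + 4
u'(x) = 4
v'(x) = 2
Product rule: h'(x) = u'(x)*v(x) + u(x)*v'(x)
= 4 * (2x + 4) + (4x - 5) * 2
At x = 2:
u(2) = 4 * 2 - 5 = 3
v(2) = 2 * 2 + 4 = 8
h'(2) = 4 * 8 + 3 * 2
= 32 + 6
= 38

38


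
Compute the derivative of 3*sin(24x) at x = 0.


Apply the chain rule to differentiate 3*sin(24x):
d/dx [3*sin(24x)]
= 3 * cos(24x) * d/dx(24x)
= 3 * 24 * cos(24x)
= 72 * cos(24x)
Evaluate at x = 0:
= 72 * cos(0)
= 72 * 1
= 72

72


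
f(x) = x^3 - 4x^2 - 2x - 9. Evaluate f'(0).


Differentiate f(x) = x^3 - 4x^2 - 2x - 9 term by term:
f'(x) = 3x^2 - 8x - 2
Substitute x = 0:
f'(0) = 3 * 0^2 - 8 * 0 - 2
= 0 + 0 - 2
= -2

-2


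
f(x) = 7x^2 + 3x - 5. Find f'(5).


Differentiate term by term using power and sum rules:
f(x) = 7x^2 + 3x - 5
f'(x) = 14x + 3
Substitute x = 5:
f'(5) = 14 * 5 + 3
= 70 + 3
= 73

73


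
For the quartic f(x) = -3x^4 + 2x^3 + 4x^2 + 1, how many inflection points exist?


Inflection points occur where f''(x) = 0 and concavity changes.
f(x) = -3x^4 + 2x^3 + 4x^2 + 1
f'(x) = -12x^3 + 6x^2 + 8x
f''(x) = -36x^2 + 12x + 8
This is a quadratic in x. Use the discriminant to count real roots.
Discriminant = (12)^2 - 4 * (-36) * 8
= 144 - (-1152)
= 1296
Since discriminant > 0, f''(x) = 0 has 2 distinct real solutions.
A quadratic with two distinct real roots changes sign at each root, so concavity changes at both.
Number of inflection points: 2

2


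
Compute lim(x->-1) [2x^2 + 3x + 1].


Since polynomials are continuous, we use direct substitution.
lim(x->-1) of 2x^2 + 3x + 1
= 2 * (-1)^2 + 3 * (-1) + 1
= 2 - 3 + 1
= 0

0


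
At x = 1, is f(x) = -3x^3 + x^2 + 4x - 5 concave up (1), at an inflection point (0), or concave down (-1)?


Concavity is determined by the sign of f''(x).
f(x) = -3x^3 + x^2 + 4x - 5
f'(x) = -9x^2 + 2x + 4
f''(x) = -18x + 2
f''(1) = -18 * 1 + 2
= -18 + 2
= -16
Since f''(1) < 0, the function is concave down (-1)

-1


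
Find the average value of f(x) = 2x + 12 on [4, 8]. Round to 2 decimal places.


Average value = 1/(b-a) * integral from a to b of f(x) dx
First compute the integral of 2x + 12:
F(x) = x^2 + 12x
F(8) = 1 * 64 + 12 * 8 = 160
F(4) = 1 * 16 + 12 * 4 = 64
Integral = 160 - 64 = 96
Average = 96 / (8 - 4) = 96 / 4
= 24 = 24.00

24.00


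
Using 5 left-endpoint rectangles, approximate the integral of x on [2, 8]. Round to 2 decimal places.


Left Riemann sum uses left endpoints of each subinterval.
Interval: [2, 8], n = 5
dx = (8 - 2) / 5 = 6/5
Left endpoints: [2, 16/5, 22/5, 28/5, 34/5]
f values: [2, 16/5, 22/5, 28/5, 34/5]
Sum = dx * (sum of f values)
= 6/5 * 22
= 132/5 = 26.40

26.40


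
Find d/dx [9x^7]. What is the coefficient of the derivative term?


We apply the power rule: d/dx [ax^n] = a*n * x^(n-1)
d/dx [9x^7]
= 9 * 7 * x^(7-1)
= 63x^6
The coefficient is 63

63


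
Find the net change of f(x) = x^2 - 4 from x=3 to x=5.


Net change = f(b) - f(a)
f(x) = x^2 - 4
Compute f(5):
f(5) = 1 * 5^2 + 0 * 5 - 4
= 25 + 0 - 4
= 21
Compute f(3):
f(3) = 1 * 3^2 + 0 * 3 - 4
= 9 + 0 - 4
= 5
Net change = 21 - 5 = 16

16


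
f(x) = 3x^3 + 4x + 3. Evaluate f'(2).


Differentiate f(x) = 3x^3 + 4x + 3 term by term:
f'(x) = 9x^2 + 4
Substitute x = 2:
f'(2) = 9 * 2^2 + 0 * 2 + 4
= 36 + 0 + 4
= 40

40


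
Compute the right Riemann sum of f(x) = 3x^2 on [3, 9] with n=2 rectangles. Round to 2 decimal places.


Right Riemann sum uses right endpoints of each subinterval.
Interval: [3, 9], n = 2
dx = (9 - 3) / 2 = 3
Right endpoints: [6, 9]
f values: [108, 243]
Sum = dx * (sum of f values)
= 3 * 351
= 1053 = 1053.00

1053.00


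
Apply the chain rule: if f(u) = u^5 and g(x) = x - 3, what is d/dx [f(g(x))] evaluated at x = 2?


Using the chain rule: (f(g(x)))' = f'(g(x)) * g'(x)
First, find g(2):
g(2) = 1 * 2 - 3 = -1
Next, f'(u) = 5u^4
And g'(x) = 1
So f'(g(2)) * g'(2)
= 5 * (-1)^4 * 1
= 5 * 1 * 1
= 5

5


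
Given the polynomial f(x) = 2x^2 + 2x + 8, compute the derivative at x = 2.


Differentiate term by term using power and sum rules:
f(x) = 2x^2 + 2x + 8
f'(x) = 4x + 2
Substitute x = 2:
f'(2) = 4 * 2 + 2
= 8 + 2
= 10

10


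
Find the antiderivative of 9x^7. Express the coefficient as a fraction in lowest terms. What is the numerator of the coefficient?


Apply the power rule for integration:
integral of ax^n dx = a/(n+1) * x^(n+1) + C
integral of 9x^7 dx
= 9/8 * x^8 + C
The coefficient in lowest terms is 9/8, and its numerator is 9

9


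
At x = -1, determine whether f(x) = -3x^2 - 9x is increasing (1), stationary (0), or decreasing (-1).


Compute f'(x) to determine behavior:
f'(x) = -6x - 9
f'(-1) = -6 * (-1) - 9
= 6 - 9
= -3
Since f'(-1) < 0, the function is decreasing (-1)

-1


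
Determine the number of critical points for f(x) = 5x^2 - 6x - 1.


Find where f'(x) = 0:
f'(x) = 10x - 6
Set f'(x) = 0:
10x - 6 = 0
x = 6 / 10 = 3/5
This is a linear equation in x, so there is exactly one solution.
Number of critical points: 1

1


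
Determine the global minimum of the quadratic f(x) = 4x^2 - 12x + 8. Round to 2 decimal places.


For a quadratic f(x) = ax^2 + bx + c with a > 0, the minimum is at the vertex.
Vertex x-coordinate: x = -b/(2a)
x = -(-12) / (2 * 4)
x = 12/8 = 3/2
Substitute back to find the minimum value:
f(3/2) = 4 * (3/2)^2 - 12 * (3/2) + 8
= 9 - 18 + 8
= -1 = -1.00

-1.00


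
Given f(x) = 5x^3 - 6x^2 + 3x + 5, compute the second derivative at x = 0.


First derivative:
f'(x) = 15x^2 - 12x + 3
Second derivative:
f''(x) = 30x - 12
Substitute x = 0:
f''(0) = 30 * 0 - 12
= 0 - 12
= -12

-12


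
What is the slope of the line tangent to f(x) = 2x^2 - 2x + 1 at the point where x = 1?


The slope of the tangent line equals f'(x) at the point.
f(x) = 2x^2 - 2x + 1
f'(x) = 4x - 2
At x = 1:
f'(1) = 4 * 1 - 2
= 4 - 2
= 2

2


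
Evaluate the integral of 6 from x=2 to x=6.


The integral of a constant k over [a, b] equals k * (b - a).
integral from 2 to 6 of 6 dx
= 6 * (6 - 2)
= 6 * 4
= 24

24


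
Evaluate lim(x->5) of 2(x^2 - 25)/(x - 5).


Direct substitution gives 0/0, so we factor the numerator.
Factor: 2(x^2 - 25) = 2 * (x - 5)(x + 5)
Cancel the common factor (x - 5):
2(x^2 - 25)/(x - 5) = 2 * (x + 5)
Now substitute x = 5:
= 2 * (5 + 5) = 20

20


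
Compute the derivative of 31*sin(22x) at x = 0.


Apply the chain rule to differentiate 31*sin(22x):
d/dx [31*sin(22x)]
= 31 * cos(22x) * d/dx(22x)
= 31 * 22 * cos(22x)
= 682 * cos(22x)
Evaluate at x = 0:
= 682 * cos(0)
= 682 * 1
= 682

682


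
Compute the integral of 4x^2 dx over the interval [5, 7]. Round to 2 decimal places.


Find the antiderivative of 4x^2:
F(x) = 4/3 * x^3
Apply the Fundamental Theorem of Calculus:
F(7) - F(5)
= 4/3 * 7^3 - 4/3 * 5^3
= 4/3 * (343 - 125)
= 4/3 * 218
= 872/3 ≈ 290.67

290.67


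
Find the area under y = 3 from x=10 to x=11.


The area under a constant function y = 3 is a rectangle.
Width = 11 - 10 = 1
Height = 3
Area = width * height
= 1 * 3
= 3

3


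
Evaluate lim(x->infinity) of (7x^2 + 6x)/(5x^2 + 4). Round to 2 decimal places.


For limits at infinity with equal-degree polynomials,
we compare leading coefficients.
Numerator leading term: 7x^2
Denominator leading term: 5x^2
Divide both by x^2:
lim = (7 + 6/x) / (5 + 4/x^2)
As x -> infinity, the 1/x and 1/x^2 terms vanish:
= 7/5 = 1.40

1.40


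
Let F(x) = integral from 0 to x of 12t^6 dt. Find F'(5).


By the Fundamental Theorem of Calculus (Part 1):
If F(x) = integral from 0 to x of f(t) dt, then F'(x) = f(x)
Here f(t) = 12t^6
So F'(x) = 12x^6
Evaluate at x = 5:
F'(5) = 12 * 5^6
= 12 * 15625
= 187500

187500


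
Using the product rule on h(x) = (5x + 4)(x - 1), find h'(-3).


Let u(x) = 5x + 4 and v(x) = x - 1
u'(x) = 5
v'(x) = 1
Product rule: h'(x) = u'(x)*v(x) + u(x)*v'(x)
= 5 * (x - 1) + (5x + 4) * 1
At x = -3:
u(-3) = 5 * (-3) + 4 = -11
v(-3) = 1 * (-3) - 1 = -4
h'(-3) = 5 * (-4) + (-11) * 1
= -20 - 11
= -31

-31


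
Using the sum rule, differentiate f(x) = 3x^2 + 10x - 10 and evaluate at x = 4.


Differentiate term by term using power and sum rules:
f(x) = 3x^2 + 10x - 10
f'(x) = 6x + 10
Substitute x = 4:
f'(4) = 6 * 4 + 10
= 24 + 10
= 34

34


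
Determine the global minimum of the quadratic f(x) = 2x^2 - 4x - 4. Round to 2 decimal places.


For a quadratic f(x) = ax^2 + bx + c with a > 0, the minimum is at the vertex.
Vertex x-coordinate: x = -b/(2a)
x = -(-4) / (2 * 2)
x = 4/4 = 1
Substitute back to find the minimum value:
f(1) = 2 * 1^2 - 4 * 1 - 4
= 2 - 4 - 4
= -6 = -6.00

-6.00


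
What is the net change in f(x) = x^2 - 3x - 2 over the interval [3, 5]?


Net change = f(b) - f(a)
f(x) = x^2 - 3x - 2
Compute f(5):
f(5) = 1 * 5^2 - 3 * 5 - 2
= 25 - 15 - 2
= 8
Compute f(3):
f(3) = 1 * 3^2 - 3 * 3 - 2
= 9 - 9 - 2
= -2
Net change = 8 - (-2) = 10

10


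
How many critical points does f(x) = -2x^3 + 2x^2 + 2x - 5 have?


Find where f'(x) = 0:
f(x) = -2x^3 + 2x^2 + 2x - 5
f'(x) = -6x^2 + 4x + 2
This is a quadratic in x. Use the discriminant to count real roots.
Discriminant = (4)^2 - 4 * (-6) * 2
= 16 - (-48)
= 64
Since discriminant > 0, f'(x) = 0 has 2 real solutions.
Number of critical points: 2

2


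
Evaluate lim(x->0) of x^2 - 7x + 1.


Since polynomials are continuous, we use direct substitution.
lim(x->0) of x^2 - 7x + 1
= 1 * 0^2 - 7 * 0 + 1
= 0 + 0 + 1
= 1

1


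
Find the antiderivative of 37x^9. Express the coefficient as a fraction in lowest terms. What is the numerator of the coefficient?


Apply the power rule for integration:
integral of ax^n dx = a/(n+1) * x^(n+1) + C
integral of 37x^9 dx
= 37/10 * x^10 + C
The coefficient in lowest terms is 37/10, and its numerator is 37

37


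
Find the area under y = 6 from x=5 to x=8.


The area under a constant function y = 6 is a rectangle.
Width = 8 - 5 = 3
Height = 6
Area = width * height
= 3 * 6
= 18

18


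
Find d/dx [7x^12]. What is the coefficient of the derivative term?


We apply the power rule: d/dx [ax^n] = a*n * x^(n-1)
d/dx [7x^12]
= 7 * 12 * x^(12-1)
= 84x^11
The coefficient is 84

84


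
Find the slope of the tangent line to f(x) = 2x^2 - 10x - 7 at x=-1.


The slope of the tangent line equals f'(x) at the point.
f(x) = 2x^2 - 10x - 7
f'(x) = 4x - 10
At x = -1:
f'(-1) = 4 * (-1) - 10
= -4 - 10
= -14

-14


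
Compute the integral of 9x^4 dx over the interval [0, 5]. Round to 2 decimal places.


Find the antiderivative of 9x^4:
F(x) = 9/5 * x^5
Apply the Fundamental Theorem of Calculus:
F(5) - F(0)
= 9/5 * 5^5 - 9/5 * 0^5
= 9/5 * (3125 - 0)
= 9/5 * 3125
= 5625 = 5625.00

5625.00


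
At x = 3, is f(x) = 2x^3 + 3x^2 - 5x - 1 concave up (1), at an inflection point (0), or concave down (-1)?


Concavity is determined by the sign of f''(x).
f(x) = 2x^3 + 3x^2 - 5x - 1
f'(x) = 6x^2 + 6x - 5
f''(x) = 12x + 6
f''(3) = 12 * 3 + 6
= 36 + 6
= 42
Since f''(3) > 0, the function is concave up (1)

1


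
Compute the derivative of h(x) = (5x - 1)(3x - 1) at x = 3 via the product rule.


Let u(x) = 5x - 1 and v(x) = 3x - 1
u'(x) = 5
v'(x) = 3
Product rule: h'(x) = u'(x)*v(x) + u(x)*v'(x)
= 5 * (3x - 1) + (5x - 1) * 3
At x = 3:
u(3) = 5 * 3 - 1 = 14
v(3) = 3 * 3 - 1 = 8
h'(3) = 5 * 8 + 14 * 3
= 40 + 42
= 82

82


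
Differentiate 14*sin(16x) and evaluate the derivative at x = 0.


Apply the chain rule to differentiate 14*sin(16x):
d/dx [14*sin(16x)]
= 14 * cos(16x) * d/dx(16x)
= 14 * 16 * cos(16x)
= 224 * cos(16x)
Evaluate at x = 0:
= 224 * cos(0)
= 224 * 1
= 224

224


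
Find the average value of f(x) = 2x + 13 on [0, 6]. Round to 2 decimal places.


Average value = 1/(b-a) * integral from a to b of f(x) dx
First compute the integral of 2x + 13:
F(x) = x^2 + 13x
F(6) = 1 * 36 + 13 * 6 = 114
F(0) = 1 * 0 + 13 * 0 = 0
Integral = 114 - 0 = 114
Average = 114 / (6 - 0) = 114 / 6
= 19 = 19.00

19.00


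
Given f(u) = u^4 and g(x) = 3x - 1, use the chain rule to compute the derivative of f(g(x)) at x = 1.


Using the chain rule: (f(g(x)))' = f'(g(x)) * g'(x)
First, find g(1):
g(1) = 3 * 1 - 1 = 2
Next, f'(u) = 4u^3
And g'(x) = 3
So f'(g(1)) * g'(1)
= 4 * 2^3 * 3
= 4 * 8 * 3
= 96

96


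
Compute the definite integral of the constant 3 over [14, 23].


The integral of a constant k over [a, b] equals k * (b - a).
integral from 14 to 23 of 3 dx
= 3 * (23 - 14)
= 3 * 9
= 27

27


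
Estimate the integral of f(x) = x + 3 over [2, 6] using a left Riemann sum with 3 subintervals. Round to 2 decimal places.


Left Riemann sum uses left endpoints of each subinterval.
Interval: [2, 6], n = 3
dx = (6 - 2) / 3 = 4/3
Left endpoints: [2, 10/3, 14/3]
f values: [5, 19/3, 23/3]
Sum = dx * (sum of f values)
= 4/3 * 19
= 76/3 ≈ 25.33

25.33
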